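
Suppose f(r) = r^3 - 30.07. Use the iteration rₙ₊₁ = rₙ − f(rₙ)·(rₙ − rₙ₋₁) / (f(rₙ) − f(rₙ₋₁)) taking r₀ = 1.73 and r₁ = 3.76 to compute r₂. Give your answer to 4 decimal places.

f(1.73) = -24.892283, f(3.76) = 23.087376
r₂ = 3.760000 − 23.087376·(3.760000 − 1.730000) / (23.087376 − (-24.892283)) = 3.760000 − (46.867373)/(47.979659) = 2.783182

2.7832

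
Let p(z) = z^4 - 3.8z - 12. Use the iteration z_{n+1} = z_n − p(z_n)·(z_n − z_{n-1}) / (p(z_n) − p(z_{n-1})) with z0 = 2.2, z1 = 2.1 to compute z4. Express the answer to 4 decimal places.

2.1158

p(2.2) = 3.065600, p(2.1) = -0.531900
z2 = 2.100000 − (-0.531900)·(2.100000 − 2.200000) / (-0.531900 − 3.065600) = 2.100000 − (0.053190)/(-3.597500) = 2.114785
p(2.114785) = -0.034567
z3 = 2.114785 − (-0.034567)·(2.114785 − 2.100000) / (-0.034567 − (-0.531900)) = 2.114785 − (-0.000511)/(0.497333) = 2.115813
p(2.115813) = 0.000434
z4 = 2.115813 − 0.000434·(2.115813 − 2.114785) / (0.000434 − (-0.034567)) = 2.115813 − (0.000000)/(0.035001) = 2.115800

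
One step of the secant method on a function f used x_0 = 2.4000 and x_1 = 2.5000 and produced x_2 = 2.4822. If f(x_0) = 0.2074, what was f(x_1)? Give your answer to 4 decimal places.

The secant line through (2.4000, 0.2074) and (2.5000, f(x_1)) crosses zero at x_2 = 2.4822.
So (2.4000, 0.2074), (2.5000, f(x_1)), (2.4822, 0) are collinear:
f(x_1) = 0.2074 · (2.5000 − 2.4822) / (2.4000 − 2.4822) = 0.2074 · (0.017800)/(-0.082200) = -0.044911

-0.0449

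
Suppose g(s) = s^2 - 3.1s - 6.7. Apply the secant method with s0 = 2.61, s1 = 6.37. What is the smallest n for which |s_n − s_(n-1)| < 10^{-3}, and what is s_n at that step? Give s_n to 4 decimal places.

n = 6, s_n = 4.5670

g(2.61) = -7.978900, g(6.37) = 14.129900
s2 = 6.370000 − 14.129900·(3.760000)/(22.108800) = 3.966956;  |Δ| = 2.403044
g(3.966956) = -3.260825
s3 = 3.966956 − (-3.260825)·(-2.403044)/(-17.390725) = 4.417535;  |Δ| = 0.450580
g(4.417535) = -0.879741
s4 = 4.417535 − (-0.879741)·(0.450580)/(2.381084) = 4.584011;  |Δ| = 0.166476
g(4.584011) = 0.102725
s5 = 4.584011 − 0.102725·(0.166476)/(0.982466) = 4.566605;  |Δ| = 0.017406
g(4.566605) = -0.002595
s6 = 4.566605 − (-0.002595)·(-0.017406)/(-0.105320) = 4.567034;  |Δ| = 0.000429
|s6 − s5| = 0.000429 < 10^{-3}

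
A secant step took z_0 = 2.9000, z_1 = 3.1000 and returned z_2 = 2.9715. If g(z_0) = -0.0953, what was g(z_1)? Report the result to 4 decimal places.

The secant line through (2.9000, -0.0953) and (3.1000, g(z_1)) crosses zero at z_2 = 2.9715.
So (2.9000, -0.0953), (3.1000, g(z_1)), (2.9715, 0) are collinear:
g(z_1) = -0.0953 · (3.1000 − 2.9715) / (2.9000 − 2.9715) = -0.0953 · (0.128500)/(-0.071500) = 0.171273

0.1713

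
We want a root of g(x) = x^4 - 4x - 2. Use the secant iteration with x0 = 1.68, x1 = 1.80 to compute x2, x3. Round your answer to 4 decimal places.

g(1.68) = -0.754058, g(1.80) = 1.297600
x2 = 1.800000 − 1.297600·(1.800000 − 1.680000) / (1.297600 − (-0.754058)) = 1.800000 − (0.155712)/(2.051658) = 1.724104
g(1.724104) = -0.060449
x3 = 1.724104 − (-0.060449)·(1.724104 − 1.800000) / (-0.060449 − 1.297600) = 1.724104 − (0.004588)/(-1.358049) = 1.727483

1.7241, 1.7275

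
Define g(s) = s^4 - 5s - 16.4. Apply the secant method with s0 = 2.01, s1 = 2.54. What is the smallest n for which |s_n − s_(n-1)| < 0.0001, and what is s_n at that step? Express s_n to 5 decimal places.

g(2.01) = -10.1275920, g(2.54) = 12.5231426
s2 = 2.5400000 − 12.5231426·(0.5300000)/(22.6507346) = 2.2469735;  |Δ| = 0.2930265
g(2.2469735) = -2.1435783
s3 = 2.2469735 − (-2.1435783)·(-0.2930265)/(-14.6667209) = 2.2898001;  |Δ| = 0.0428266
g(2.2898001) = -0.3580185
s4 = 2.2898001 − (-0.3580185)·(0.0428266)/(1.7855598) = 2.2983871;  |Δ| = 0.0085871
g(2.2983871) = 0.0137512
s5 = 2.2983871 − 0.0137512·(0.0085871)/(0.3717697) = 2.2980695;  |Δ| = 0.0003176
g(2.2980695) = -0.0000830
s6 = 2.2980695 − (-0.0000830)·(-0.0003176)/(-0.0138342) = 2.2980714;  |Δ| = 0.0000019
|s6 − s5| = 0.0000019 < 0.0001

n = 6, s_n = 2.29807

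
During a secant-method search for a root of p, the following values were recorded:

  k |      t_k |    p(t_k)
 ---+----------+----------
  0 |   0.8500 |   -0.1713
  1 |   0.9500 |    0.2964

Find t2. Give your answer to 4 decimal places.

0.8866

t2 = 0.9500 − 0.2964·(0.9500 − 0.8500) / (0.2964 − (-0.1713))
   = 0.9500 − (0.029640)/(0.467700) = 0.886626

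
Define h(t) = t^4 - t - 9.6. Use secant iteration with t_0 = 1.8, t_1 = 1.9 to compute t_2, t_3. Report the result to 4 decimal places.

h(1.8) = -0.902400, h(1.9) = 1.532100
t_2 = 1.900000 − 1.532100·(1.900000 − 1.800000) / (1.532100 − (-0.902400)) = 1.900000 − (0.153210)/(2.434500) = 1.837067
h(1.837067) = -0.047686
t_3 = 1.837067 − (-0.047686)·(1.837067 − 1.900000) / (-0.047686 − 1.532100) = 1.837067 − (0.003001)/(-1.579786) = 1.838967

1.8371, 1.8390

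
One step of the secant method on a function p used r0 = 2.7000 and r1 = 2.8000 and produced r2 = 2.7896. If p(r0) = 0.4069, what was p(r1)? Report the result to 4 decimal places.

-0.0472

The secant line through (2.7000, 0.4069) and (2.8000, p(r1)) crosses zero at r2 = 2.7896.
So (2.7000, 0.4069), (2.8000, p(r1)), (2.7896, 0) are collinear:
p(r1) = 0.4069 · (2.8000 − 2.7896) / (2.7000 − 2.7896) = 0.4069 · (0.010400)/(-0.089600) = -0.047229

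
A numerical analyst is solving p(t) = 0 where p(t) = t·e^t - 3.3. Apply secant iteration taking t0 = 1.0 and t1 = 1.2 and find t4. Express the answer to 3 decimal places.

p(1.0) = -0.58172, p(1.2) = 0.68414
t2 = 1.20000 − 0.68414·(1.20000 − 1.00000) / (0.68414 − (-0.58172)) = 1.20000 − (0.13683)/(1.26586) = 1.09191
p(1.09191) = -0.04616
t3 = 1.09191 − (-0.04616)·(1.09191 − 1.20000) / (-0.04616 − 0.68414) = 1.09191 − (0.00499)/(-0.73030) = 1.09874
p(1.09874) = -0.00335
t4 = 1.09874 − (-0.00335)·(1.09874 − 1.09191) / (-0.00335 − (-0.04616)) = 1.09874 − (-0.00002)/(0.04280) = 1.09928

1.099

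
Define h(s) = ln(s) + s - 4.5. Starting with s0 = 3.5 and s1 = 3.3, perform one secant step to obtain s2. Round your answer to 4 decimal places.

3.3047

h(3.5) = 0.252763, h(3.3) = -0.006078
s2 = 3.300000 − (-0.006078)·(3.300000 − 3.500000) / (-0.006078 − 0.252763) = 3.300000 − (0.001216)/(-0.258841) = 3.304696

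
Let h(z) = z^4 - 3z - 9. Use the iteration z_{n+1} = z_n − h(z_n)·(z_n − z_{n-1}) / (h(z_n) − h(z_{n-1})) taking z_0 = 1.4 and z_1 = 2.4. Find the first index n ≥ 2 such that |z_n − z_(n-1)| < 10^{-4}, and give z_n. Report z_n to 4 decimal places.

h(1.4) = -9.358400, h(2.4) = 16.977600
z_2 = 2.400000 − 16.977600·(1.000000)/(26.336000) = 1.755346;  |Δ| = 0.644654
h(1.755346) = -4.771995
z_3 = 1.755346 − (-4.771995)·(-0.644654)/(-21.749595) = 1.896787;  |Δ| = 0.141441
h(1.896787) = -1.746183
z_4 = 1.896787 − (-1.746183)·(0.141441)/(3.025813) = 1.978412;  |Δ| = 0.081625
h(1.978412) = 0.385059
z_5 = 1.978412 − 0.385059·(0.081625)/(2.131242) = 1.963665;  |Δ| = 0.014747
h(1.963665) = -0.022418
z_6 = 1.963665 − (-0.022418)·(-0.014747)/(-0.407477) = 1.964476;  |Δ| = 0.000811
h(1.964476) = -0.000263
z_7 = 1.964476 − (-0.000263)·(0.000811)/(0.022155) = 1.964486;  |Δ| = 0.000010
|z_7 − z_6| = 0.000010 < 10^{-4}

n = 7, z_n = 1.9645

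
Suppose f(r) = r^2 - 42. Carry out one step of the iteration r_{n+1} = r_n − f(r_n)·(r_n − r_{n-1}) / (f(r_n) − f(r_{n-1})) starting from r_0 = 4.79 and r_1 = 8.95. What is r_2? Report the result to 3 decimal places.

f(4.79) = -19.05590, f(8.95) = 38.10250
r_2 = 8.95000 − 38.10250·(8.95000 − 4.79000) / (38.10250 − (-19.05590)) = 8.95000 − (158.50640)/(57.15840) = 6.17689

6.177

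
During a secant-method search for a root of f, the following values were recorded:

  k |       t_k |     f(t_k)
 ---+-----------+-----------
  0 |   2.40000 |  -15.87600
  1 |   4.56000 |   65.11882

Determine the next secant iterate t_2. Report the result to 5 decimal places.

2.82339

t_2 = 4.56000 − 65.11882·(4.56000 − 2.40000) / (65.11882 − (-15.87600))
   = 4.56000 − (140.6566512)/(80.9948200) = 2.8233871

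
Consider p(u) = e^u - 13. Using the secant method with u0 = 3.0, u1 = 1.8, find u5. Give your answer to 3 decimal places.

2.565

p(3.0) = 7.08554, p(1.8) = -6.95035
u2 = 1.80000 − (-6.95035)·(1.80000 − 3.00000) / (-6.95035 − 7.08554) = 1.80000 − (8.34042)/(-14.03589) = 2.39422
p(2.39422) = -2.04034
u3 = 2.39422 − (-2.04034)·(2.39422 − 1.80000) / (-2.04034 − (-6.95035)) = 2.39422 − (-1.21241)/(4.91001) = 2.64115
p(2.64115) = 1.02930
u4 = 2.64115 − 1.02930·(2.64115 − 2.39422) / (1.02930 − (-2.04034)) = 2.64115 − (0.25416)/(3.06964) = 2.55835
p(2.55835) = -0.08552
u5 = 2.55835 − (-0.08552)·(2.55835 − 2.64115) / (-0.08552 − 1.02930) = 2.55835 − (0.00708)/(-1.11482) = 2.56470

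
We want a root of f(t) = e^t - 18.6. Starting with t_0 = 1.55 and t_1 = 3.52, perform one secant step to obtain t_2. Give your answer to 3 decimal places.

f(1.55) = -13.88853, f(3.52) = 15.18443
t_2 = 3.52000 − 15.18443·(3.52000 − 1.55000) / (15.18443 − (-13.88853)) = 3.52000 − (29.91332)/(29.07296) = 2.49109

2.491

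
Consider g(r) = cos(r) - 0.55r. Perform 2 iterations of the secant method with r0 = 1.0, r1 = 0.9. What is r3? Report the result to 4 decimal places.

0.9930

g(1.0) = -0.009698, g(0.9) = 0.126610
r2 = 0.900000 − 0.126610·(0.900000 − 1.000000) / (0.126610 − (-0.009698)) = 0.900000 − (-0.012661)/(0.136308) = 0.992885
g(0.992885) = 0.000188
r3 = 0.992885 − 0.000188·(0.992885 − 0.900000) / (0.000188 − 0.126610) = 0.992885 − (0.000017)/(-0.126422) = 0.993024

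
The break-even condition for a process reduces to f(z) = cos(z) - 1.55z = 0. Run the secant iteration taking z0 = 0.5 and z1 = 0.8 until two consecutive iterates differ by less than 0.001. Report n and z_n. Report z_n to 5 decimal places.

f(0.5) = 0.1025826, f(0.8) = -0.5432933
z2 = 0.8000000 − (-0.5432933)·(0.3000000)/(-0.6458759) = 0.5476481;  |Δ| = 0.2523519
f(0.5476481) = 0.0048969
z3 = 0.5476481 − 0.0048969·(-0.2523519)/(0.5481902) = 0.5499023;  |Δ| = 0.0022542
f(0.5499023) = 0.0002270
z4 = 0.5499023 − 0.0002270·(0.0022542)/(-0.0046699) = 0.5500119;  |Δ| = 0.0001096
|z4 − z3| = 0.0001096 < 0.001

n = 4, z_n = 0.55001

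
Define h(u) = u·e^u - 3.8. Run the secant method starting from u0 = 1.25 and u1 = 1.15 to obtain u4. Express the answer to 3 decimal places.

h(1.25) = 0.56293, h(1.15) = -0.16808
u2 = 1.15000 − (-0.16808)·(1.15000 − 1.25000) / (-0.16808 − 0.56293) = 1.15000 − (0.01681)/(-0.73101) = 1.17299
h(1.17299) = -0.00930
u3 = 1.17299 − (-0.00930)·(1.17299 − 1.15000) / (-0.00930 − (-0.16808)) = 1.17299 − (-0.00021)/(0.15878) = 1.17434
h(1.17434) = 0.00017
u4 = 1.17434 − 0.00017·(1.17434 − 1.17299) / (0.00017 − (-0.00930)) = 1.17434 − (0.00000)/(0.00947) = 1.17432

1.174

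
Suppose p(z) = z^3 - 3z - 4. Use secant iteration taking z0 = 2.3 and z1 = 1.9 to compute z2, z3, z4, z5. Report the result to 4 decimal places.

p(2.3) = 1.267000, p(1.9) = -2.841000
z2 = 1.900000 − (-2.841000)·(1.900000 − 2.300000) / (-2.841000 − 1.267000) = 1.900000 − (1.136400)/(-4.108000) = 2.176631
p(2.176631) = -0.217620
z3 = 2.176631 − (-0.217620)·(2.176631 − 1.900000) / (-0.217620 − (-2.841000)) = 2.176631 − (-0.060200)/(2.623380) = 2.199579
p(2.199579) = 0.043147
z4 = 2.199579 − 0.043147·(2.199579 − 2.176631) / (0.043147 − (-0.217620)) = 2.199579 − (0.000990)/(0.260766) = 2.195782
p(2.195782) = -0.000478
z5 = 2.195782 − (-0.000478)·(2.195782 − 2.199579) / (-0.000478 − 0.043147) = 2.195782 − (0.000002)/(-0.043624) = 2.195823

2.1766, 2.1996, 2.1958, 2.1958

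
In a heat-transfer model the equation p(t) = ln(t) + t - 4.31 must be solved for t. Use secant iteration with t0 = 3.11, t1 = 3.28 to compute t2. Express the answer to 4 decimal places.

3.1598

p(3.11) = -0.065377, p(3.28) = 0.157843
t2 = 3.280000 − 0.157843·(3.280000 − 3.110000) / (0.157843 − (-0.065377)) = 3.280000 − (0.026833)/(0.223221) = 3.159790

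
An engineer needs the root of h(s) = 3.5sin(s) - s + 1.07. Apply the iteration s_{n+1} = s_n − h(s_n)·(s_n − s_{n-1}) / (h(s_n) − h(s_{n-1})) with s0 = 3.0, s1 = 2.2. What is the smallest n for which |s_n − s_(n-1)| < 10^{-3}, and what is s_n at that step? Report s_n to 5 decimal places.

h(3.0) = -1.4360800, h(2.2) = 1.6997374
s2 = 2.2000000 − 1.6997374·(-0.8000000)/(3.1358174) = 2.6336317;  |Δ| = 0.4336317
h(2.6336317) = 0.1387565
s3 = 2.6336317 − 0.1387565·(0.4336317)/(-1.5609809) = 2.6721775;  |Δ| = 0.0385458
h(2.6721775) = -0.0189008
s4 = 2.6721775 − (-0.0189008)·(0.0385458)/(-0.1576573) = 2.6675564;  |Δ| = 0.0046211
h(2.6675564) = 0.0001276
s5 = 2.6675564 − 0.0001276·(-0.0046211)/(0.0190284) = 2.6675874;  |Δ| = 0.0000310
|s5 − s4| = 0.0000310 < 10^{-3}

n = 5, s_n = 2.66759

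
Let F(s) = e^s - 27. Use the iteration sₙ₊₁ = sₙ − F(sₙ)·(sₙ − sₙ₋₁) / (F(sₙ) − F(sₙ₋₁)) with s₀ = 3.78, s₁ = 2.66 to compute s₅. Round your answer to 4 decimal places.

3.2957

F(3.78) = 16.816042, F(2.66) = -12.703711
s₂ = 2.660000 − (-12.703711)·(2.660000 − 3.780000) / (-12.703711 − 16.816042) = 2.660000 − (14.228156)/(-29.519753) = 3.141988
F(3.141988) = -3.850165
s₃ = 3.141988 − (-3.850165)·(3.141988 − 2.660000) / (-3.850165 − (-12.703711)) = 3.141988 − (-1.855732)/(8.853546) = 3.351591
F(3.351591) = 1.548115
s₄ = 3.351591 − 1.548115·(3.351591 − 3.141988) / (1.548115 − (-3.850165)) = 3.351591 − (0.324490)/(5.398280) = 3.291481
F(3.291481) = -0.117352
s₅ = 3.291481 − (-0.117352)·(3.291481 − 3.351591) / (-0.117352 − 1.548115) = 3.291481 − (0.007054)/(-1.665467) = 3.295716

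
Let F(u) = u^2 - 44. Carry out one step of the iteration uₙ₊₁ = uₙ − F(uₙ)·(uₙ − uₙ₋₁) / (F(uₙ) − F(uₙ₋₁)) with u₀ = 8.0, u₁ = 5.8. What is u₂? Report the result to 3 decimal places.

F(8.0) = 20.00000, F(5.8) = -10.36000
u₂ = 5.80000 − (-10.36000)·(5.80000 − 8.00000) / (-10.36000 − 20.00000) = 5.80000 − (22.79200)/(-30.36000) = 6.55072

6.551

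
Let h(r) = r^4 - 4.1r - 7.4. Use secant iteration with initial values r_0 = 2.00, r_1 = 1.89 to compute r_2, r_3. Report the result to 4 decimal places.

h(2.00) = 0.400000, h(1.89) = -2.389102
r_2 = 1.890000 − (-2.389102)·(1.890000 − 2.000000) / (-2.389102 − 0.400000) = 1.890000 − (0.262801)/(-2.789102) = 1.984224
h(1.984224) = -0.034200
r_3 = 1.984224 − (-0.034200)·(1.984224 − 1.890000) / (-0.034200 − (-2.389102)) = 1.984224 − (-0.003222)/(2.354901) = 1.985593

1.9842, 1.9856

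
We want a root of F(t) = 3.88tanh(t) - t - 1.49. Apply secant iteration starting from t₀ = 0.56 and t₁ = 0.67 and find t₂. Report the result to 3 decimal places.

0.606

F(0.56) = -0.07905, F(0.67) = 0.10972
t₂ = 0.67000 − 0.10972·(0.67000 − 0.56000) / (0.10972 − (-0.07905)) = 0.67000 − (0.01207)/(0.18877) = 0.60606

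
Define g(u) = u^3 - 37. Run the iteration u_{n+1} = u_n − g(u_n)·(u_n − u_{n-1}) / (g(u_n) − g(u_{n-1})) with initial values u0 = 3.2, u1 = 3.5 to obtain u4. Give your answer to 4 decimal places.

g(3.2) = -4.232000, g(3.5) = 5.875000
u2 = 3.500000 − 5.875000·(3.500000 − 3.200000) / (5.875000 − (-4.232000)) = 3.500000 − (1.762500)/(10.107000) = 3.325616
g(3.325616) = -0.219615
u3 = 3.325616 − (-0.219615)·(3.325616 − 3.500000) / (-0.219615 − 5.875000) = 3.325616 − (0.038297)/(-6.094615) = 3.331900
g(3.331900) = -0.010729
u4 = 3.331900 − (-0.010729)·(3.331900 − 3.325616) / (-0.010729 − (-0.219615)) = 3.331900 − (-0.000067)/(0.208886) = 3.332222

3.3322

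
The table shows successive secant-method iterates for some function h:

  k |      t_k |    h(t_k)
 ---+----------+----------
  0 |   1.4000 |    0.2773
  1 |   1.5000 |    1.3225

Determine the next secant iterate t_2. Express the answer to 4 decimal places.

1.3735

t_2 = 1.5000 − 1.3225·(1.5000 − 1.4000) / (1.3225 − 0.2773)
   = 1.5000 − (0.132250)/(1.045200) = 1.373469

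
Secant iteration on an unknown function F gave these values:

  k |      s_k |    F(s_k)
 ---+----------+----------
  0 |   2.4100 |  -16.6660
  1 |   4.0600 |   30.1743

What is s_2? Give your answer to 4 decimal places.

s_2 = 4.0600 − 30.1743·(4.0600 − 2.4100) / (30.1743 − (-16.6660))
   = 4.0600 − (49.787595)/(46.840300) = 2.997078

2.9971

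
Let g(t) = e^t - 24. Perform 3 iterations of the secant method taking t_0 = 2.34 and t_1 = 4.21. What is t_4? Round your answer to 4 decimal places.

g(2.34) = -13.618763, g(4.21) = 43.356540
t_2 = 4.210000 − 43.356540·(4.210000 − 2.340000) / (43.356540 − (-13.618763)) = 4.210000 − (81.076729)/(56.975303) = 2.786985
g(2.786985) = -7.767999
t_3 = 2.786985 − (-7.767999)·(2.786985 − 4.210000) / (-7.767999 − 43.356540) = 2.786985 − (11.053981)/(-51.124539) = 3.003201
g(3.003201) = -3.850058
t_4 = 3.003201 − (-3.850058)·(3.003201 − 2.786985) / (-3.850058 − (-7.767999)) = 3.003201 − (-0.832447)/(3.917941) = 3.215672

3.2157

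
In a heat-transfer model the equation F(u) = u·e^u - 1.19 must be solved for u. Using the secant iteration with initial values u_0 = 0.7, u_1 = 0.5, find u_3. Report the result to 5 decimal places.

F(0.7) = 0.2196269, F(0.5) = -0.3656394
u_2 = 0.5000000 − (-0.3656394)·(0.5000000 − 0.7000000) / (-0.3656394 − 0.2196269) = 0.5000000 − (0.0731279)/(-0.5852663) = 0.6249480
F(0.6249480) = -0.0225040
u_3 = 0.6249480 − (-0.0225040)·(0.6249480 − 0.5000000) / (-0.0225040 − (-0.3656394)) = 0.6249480 − (-0.0028118)/(0.3431354) = 0.6331426

0.63314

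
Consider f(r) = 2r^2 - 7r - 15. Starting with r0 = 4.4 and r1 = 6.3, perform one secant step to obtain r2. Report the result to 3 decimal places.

4.892

f(4.4) = -7.08000, f(6.3) = 20.28000
r2 = 6.30000 − 20.28000·(6.30000 − 4.40000) / (20.28000 − (-7.08000)) = 6.30000 − (38.53200)/(27.36000) = 4.89167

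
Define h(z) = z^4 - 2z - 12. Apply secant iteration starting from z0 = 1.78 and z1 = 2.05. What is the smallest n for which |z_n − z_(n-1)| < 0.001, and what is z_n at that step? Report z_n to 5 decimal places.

h(1.78) = -5.5212414, h(2.05) = 1.5610062
z2 = 2.0500000 − 1.5610062·(0.2700000)/(7.0822477) = 1.9904890;  |Δ| = 0.0595110
h(1.9904890) = -0.2831660
z3 = 1.9904890 − (-0.2831660)·(-0.0595110)/(-1.8441723) = 1.9996267;  |Δ| = 0.0091377
h(1.9996267) = -0.0111958
z4 = 1.9996267 − (-0.0111958)·(0.0091377)/(0.2719702) = 2.0000029;  |Δ| = 0.0003762
|z4 − z3| = 0.0003762 < 0.001

n = 4, z_n = 2.00000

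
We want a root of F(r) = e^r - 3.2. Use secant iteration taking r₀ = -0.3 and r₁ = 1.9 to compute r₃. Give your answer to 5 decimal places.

F(-0.3) = -2.4591818, F(1.9) = 3.4858944
r₂ = 1.9000000 − 3.4858944·(1.9000000 − (-0.3000000)) / (3.4858944 − (-2.4591818)) = 1.9000000 − (7.6689678)/(5.9450762) = 0.6100304
F(0.6100304) = -1.3595127
r₃ = 0.6100304 − (-1.3595127)·(0.6100304 − 1.9000000) / (-1.3595127 − 3.4858944) = 0.6100304 − (1.7537301)/(-4.8454071) = 0.9719670

0.97197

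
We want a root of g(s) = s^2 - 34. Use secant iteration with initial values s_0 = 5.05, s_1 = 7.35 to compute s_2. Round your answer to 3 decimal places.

g(5.05) = -8.49750, g(7.35) = 20.02250
s_2 = 7.35000 − 20.02250·(7.35000 − 5.05000) / (20.02250 − (-8.49750)) = 7.35000 − (46.05175)/(28.52000) = 5.73528

5.735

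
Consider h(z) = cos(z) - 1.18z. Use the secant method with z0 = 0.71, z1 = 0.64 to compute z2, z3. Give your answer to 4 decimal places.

h(0.71) = -0.079438, h(0.64) = 0.046896
z2 = 0.640000 − 0.046896·(0.640000 − 0.710000) / (0.046896 − (-0.079438)) = 0.640000 − (-0.003283)/(0.126334) = 0.665984
h(0.665984) = 0.000447
z3 = 0.665984 − 0.000447·(0.665984 − 0.640000) / (0.000447 − 0.046896) = 0.665984 − (0.000012)/(-0.046448) = 0.666235

0.6660, 0.6662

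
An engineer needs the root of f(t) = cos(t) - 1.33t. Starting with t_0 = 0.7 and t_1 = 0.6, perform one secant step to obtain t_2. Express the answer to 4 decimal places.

f(0.7) = -0.166158, f(0.6) = 0.027336
t_2 = 0.600000 − 0.027336·(0.600000 − 0.700000) / (0.027336 − (-0.166158)) = 0.600000 − (-0.002734)/(0.193493) = 0.614127

0.6141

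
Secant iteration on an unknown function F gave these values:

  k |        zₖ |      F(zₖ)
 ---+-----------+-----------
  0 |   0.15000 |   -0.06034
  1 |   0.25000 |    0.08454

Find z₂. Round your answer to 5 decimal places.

0.19165

z₂ = 0.25000 − 0.08454·(0.25000 − 0.15000) / (0.08454 − (-0.06034))
   = 0.25000 − (0.0084540)/(0.1448800) = 0.1916483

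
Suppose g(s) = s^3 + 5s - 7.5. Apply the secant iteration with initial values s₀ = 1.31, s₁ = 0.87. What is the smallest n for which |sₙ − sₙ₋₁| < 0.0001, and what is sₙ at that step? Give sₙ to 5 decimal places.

g(1.31) = 1.2980910, g(0.87) = -2.4914970
s₂ = 0.8700000 − (-2.4914970)·(-0.4400000)/(-3.7895880) = 1.1592818;  |Δ| = 0.2892818
g(1.1592818) = -0.1455928
s₃ = 1.1592818 − (-0.1455928)·(0.2892818)/(2.3459042) = 1.1772353;  |Δ| = 0.0179536
g(1.1772353) = 0.0176871
s₄ = 1.1772353 − 0.0176871·(0.0179536)/(0.1632799) = 1.1752905;  |Δ| = 0.0019448
g(1.1752905) = -0.0001093
s₅ = 1.1752905 − (-0.0001093)·(-0.0019448)/(-0.0177964) = 1.1753025;  |Δ| = 0.0000119
|s₅ − s₄| = 0.0000119 < 0.0001

n = 5, sₙ = 1.17530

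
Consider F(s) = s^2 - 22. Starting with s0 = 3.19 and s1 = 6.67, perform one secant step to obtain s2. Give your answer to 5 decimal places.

4.38918

F(3.19) = -11.8239000, F(6.67) = 22.4889000
s2 = 6.6700000 − 22.4889000·(6.6700000 − 3.1900000) / (22.4889000 − (-11.8239000)) = 6.6700000 − (78.2613720)/(34.3128000) = 4.3891785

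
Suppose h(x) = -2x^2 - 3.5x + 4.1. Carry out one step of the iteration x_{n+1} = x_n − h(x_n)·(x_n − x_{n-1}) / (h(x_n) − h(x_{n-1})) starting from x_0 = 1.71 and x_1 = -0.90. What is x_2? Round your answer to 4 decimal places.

0.1996

h(1.71) = -7.733200, h(-0.90) = 5.630000
x_2 = -0.900000 − 5.630000·(-0.900000 − 1.710000) / (5.630000 − (-7.733200)) = -0.900000 − (-14.694300)/(13.363200) = 0.199609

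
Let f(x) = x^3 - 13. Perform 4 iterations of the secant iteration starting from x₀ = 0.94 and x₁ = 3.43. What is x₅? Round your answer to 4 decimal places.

f(0.94) = -12.169416, f(3.43) = 27.353607
x₂ = 3.430000 − 27.353607·(3.430000 − 0.940000) / (27.353607 − (-12.169416)) = 3.430000 − (68.110481)/(39.523023) = 1.706688
f(1.706688) = -8.028783
x₃ = 1.706688 − (-8.028783)·(1.706688 − 3.430000) / (-8.028783 − 27.353607) = 1.706688 − (13.836094)/(-35.382390) = 2.097733
f(2.097733) = -3.768959
x₄ = 2.097733 − (-3.768959)·(2.097733 − 1.706688) / (-3.768959 − (-8.028783)) = 2.097733 − (-1.473831)/(4.259824) = 2.443717
f(2.443717) = 1.593276
x₅ = 2.443717 − 1.593276·(2.443717 − 2.097733) / (1.593276 − (-3.768959)) = 2.443717 − (0.551248)/(5.362235) = 2.340915

2.3409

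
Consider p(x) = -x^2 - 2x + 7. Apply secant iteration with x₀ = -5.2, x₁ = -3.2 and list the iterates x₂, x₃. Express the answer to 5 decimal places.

-3.69375, -3.84572

p(-5.2) = -9.6400000, p(-3.2) = 3.1600000
x₂ = -3.2000000 − 3.1600000·(-3.2000000 − (-5.2000000)) / (3.1600000 − (-9.6400000)) = -3.2000000 − (6.3200000)/(12.8000000) = -3.6937500
p(-3.6937500) = 0.7437109
x₃ = -3.6937500 − 0.7437109·(-3.6937500 − (-3.2000000)) / (0.7437109 − 3.1600000) = -3.6937500 − (-0.3672073)/(-2.4162891) = -3.8457216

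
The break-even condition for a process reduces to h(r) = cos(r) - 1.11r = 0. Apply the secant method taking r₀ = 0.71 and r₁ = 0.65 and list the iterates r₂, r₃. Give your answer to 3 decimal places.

h(0.71) = -0.02974, h(0.65) = 0.07458
r₂ = 0.65000 − 0.07458·(0.65000 − 0.71000) / (0.07458 − (-0.02974)) = 0.65000 − (-0.00448)/(0.10432) = 0.69290
h(0.69290) = 0.00028
r₃ = 0.69290 − 0.00028·(0.69290 − 0.65000) / (0.00028 − 0.07458) = 0.69290 − (0.00001)/(-0.07430) = 0.69306

0.693, 0.693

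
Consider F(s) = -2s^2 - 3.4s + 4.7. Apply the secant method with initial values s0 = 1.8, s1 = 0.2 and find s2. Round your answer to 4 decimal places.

F(1.8) = -7.900000, F(0.2) = 3.940000
s2 = 0.200000 − 3.940000·(0.200000 − 1.800000) / (3.940000 − (-7.900000)) = 0.200000 − (-6.304000)/(11.840000) = 0.732432

0.7324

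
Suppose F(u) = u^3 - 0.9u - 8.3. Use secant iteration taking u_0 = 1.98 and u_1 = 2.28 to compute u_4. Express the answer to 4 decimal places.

F(1.98) = -2.319608, F(2.28) = 1.500352
u_2 = 2.280000 − 1.500352·(2.280000 − 1.980000) / (1.500352 − (-2.319608)) = 2.280000 − (0.450106)/(3.819960) = 2.162170
F(2.162170) = -0.137852
u_3 = 2.162170 − (-0.137852)·(2.162170 − 2.280000) / (-0.137852 − 1.500352) = 2.162170 − (0.016243)/(-1.638204) = 2.172085
F(2.172085) = -0.007077
u_4 = 2.172085 − (-0.007077)·(2.172085 − 2.162170) / (-0.007077 − (-0.137852)) = 2.172085 − (-0.000070)/(0.130775) = 2.172622

2.1726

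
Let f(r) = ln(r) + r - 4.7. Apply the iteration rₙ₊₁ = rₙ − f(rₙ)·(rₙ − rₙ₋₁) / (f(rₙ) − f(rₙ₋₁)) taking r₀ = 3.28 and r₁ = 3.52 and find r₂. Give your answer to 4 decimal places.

f(3.28) = -0.232157, f(3.52) = 0.078461
r₂ = 3.520000 − 0.078461·(3.520000 − 3.280000) / (0.078461 − (-0.232157)) = 3.520000 − (0.018831)/(0.310618) = 3.459377

3.4594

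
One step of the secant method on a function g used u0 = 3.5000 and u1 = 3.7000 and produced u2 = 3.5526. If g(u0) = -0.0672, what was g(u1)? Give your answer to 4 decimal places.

The secant line through (3.5000, -0.0672) and (3.7000, g(u1)) crosses zero at u2 = 3.5526.
So (3.5000, -0.0672), (3.7000, g(u1)), (3.5526, 0) are collinear:
g(u1) = -0.0672 · (3.7000 − 3.5526) / (3.5000 − 3.5526) = -0.0672 · (0.147400)/(-0.052600) = 0.188313

0.1883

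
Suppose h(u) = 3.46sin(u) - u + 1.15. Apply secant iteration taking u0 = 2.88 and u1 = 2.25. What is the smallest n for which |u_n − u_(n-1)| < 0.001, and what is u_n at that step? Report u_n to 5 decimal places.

h(2.88) = -0.8351771, h(2.25) = 1.5921333
u2 = 2.2500000 − 1.5921333·(-0.6300000)/(2.4273103) = 2.6632327;  |Δ| = 0.4132327
h(2.6632327) = 0.0794879
u3 = 2.6632327 − 0.0794879·(0.4132327)/(-1.5126454) = 2.6849476;  |Δ| = 0.0217149
h(2.6849476) = -0.0092973
u4 = 2.6849476 − (-0.0092973)·(0.0217149)/(-0.0887852) = 2.6826737;  |Δ| = 0.0022739
h(2.6826737) = 0.0000343
u5 = 2.6826737 − 0.0000343·(-0.0022739)/(0.0093316) = 2.6826820;  |Δ| = 0.0000084
|u5 − u4| = 0.0000084 < 0.001

n = 5, u_n = 2.68268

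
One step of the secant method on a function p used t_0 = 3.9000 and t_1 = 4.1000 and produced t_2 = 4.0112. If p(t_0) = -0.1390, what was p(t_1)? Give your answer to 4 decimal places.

The secant line through (3.9000, -0.1390) and (4.1000, p(t_1)) crosses zero at t_2 = 4.0112.
So (3.9000, -0.1390), (4.1000, p(t_1)), (4.0112, 0) are collinear:
p(t_1) = -0.1390 · (4.1000 − 4.0112) / (3.9000 − 4.0112) = -0.1390 · (0.088800)/(-0.111200) = 0.111000

0.1110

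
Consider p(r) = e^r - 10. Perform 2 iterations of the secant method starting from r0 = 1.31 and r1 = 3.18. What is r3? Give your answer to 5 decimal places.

p(1.31) = -6.2938263, p(3.18) = 14.0467536
r2 = 3.1800000 − 14.0467536·(3.1800000 − 1.3100000) / (14.0467536 − (-6.2938263)) = 3.1800000 − (26.2674291)/(20.3405798) = 1.8886195
p(1.8886195) = -3.3897634
r3 = 1.8886195 − (-3.3897634)·(1.8886195 − 3.1800000) / (-3.3897634 − 14.0467536) = 1.8886195 − (4.3774745)/(-17.4365169) = 2.1396716

2.13967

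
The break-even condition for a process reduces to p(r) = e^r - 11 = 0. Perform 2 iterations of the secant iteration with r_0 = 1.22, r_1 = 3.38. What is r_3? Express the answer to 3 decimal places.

p(1.22) = -7.61281, p(3.38) = 18.37077
r_2 = 3.38000 − 18.37077·(3.38000 − 1.22000) / (18.37077 − (-7.61281)) = 3.38000 − (39.68087)/(25.98358) = 1.85285
p(1.85285) = -4.62204
r_3 = 1.85285 − (-4.62204)·(1.85285 − 3.38000) / (-4.62204 − 18.37077) = 1.85285 − (7.05855)/(-22.99281) = 2.15984

2.160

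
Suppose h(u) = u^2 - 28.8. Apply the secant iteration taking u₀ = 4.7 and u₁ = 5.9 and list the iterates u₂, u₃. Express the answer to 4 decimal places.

5.3330, 5.3650

h(4.7) = -6.710000, h(5.9) = 6.010000
u₂ = 5.900000 − 6.010000·(5.900000 − 4.700000) / (6.010000 − (-6.710000)) = 5.900000 − (7.212000)/(12.720000) = 5.333019
h(5.333019) = -0.358910
u₃ = 5.333019 − (-0.358910)·(5.333019 − 5.900000) / (-0.358910 − 6.010000) = 5.333019 − (0.203495)/(-6.368910) = 5.364970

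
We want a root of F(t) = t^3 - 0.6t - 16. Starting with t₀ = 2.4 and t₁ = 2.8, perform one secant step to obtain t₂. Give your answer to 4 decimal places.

F(2.4) = -3.616000, F(2.8) = 4.272000
t₂ = 2.800000 − 4.272000·(2.800000 − 2.400000) / (4.272000 − (-3.616000)) = 2.800000 − (1.708800)/(7.888000) = 2.583367

2.5834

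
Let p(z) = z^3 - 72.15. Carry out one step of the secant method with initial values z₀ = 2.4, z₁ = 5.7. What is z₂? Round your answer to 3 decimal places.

p(2.4) = -58.32600, p(5.7) = 113.04300
z₂ = 5.70000 − 113.04300·(5.70000 − 2.40000) / (113.04300 − (-58.32600)) = 5.70000 − (373.04190)/(171.36900) = 3.52317

3.523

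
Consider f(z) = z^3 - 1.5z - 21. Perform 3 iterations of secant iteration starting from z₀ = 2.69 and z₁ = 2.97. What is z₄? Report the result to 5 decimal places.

f(2.69) = -5.5698910, f(2.97) = 0.7430730
z₂ = 2.9700000 − 0.7430730·(2.9700000 − 2.6900000) / (0.7430730 − (-5.5698910)) = 2.9700000 − (0.2080604)/(6.3129640) = 2.9370424
f(2.9370424) = -0.0699966
z₃ = 2.9370424 − (-0.0699966)·(2.9370424 − 2.9700000) / (-0.0699966 − 0.7430730) = 2.9370424 − (0.0023069)/(-0.8130696) = 2.9398797
f(2.9398797) = -0.0007561
z₄ = 2.9398797 − (-0.0007561)·(2.9398797 − 2.9370424) / (-0.0007561 − (-0.0699966)) = 2.9398797 − (-0.0000021)/(0.0692405) = 2.9399106

2.93991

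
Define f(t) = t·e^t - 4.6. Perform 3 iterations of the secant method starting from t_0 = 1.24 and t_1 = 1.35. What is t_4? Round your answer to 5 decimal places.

f(1.24) = -0.3150393, f(1.35) = 0.6075245
t_2 = 1.3500000 − 0.6075245·(1.3500000 − 1.2400000) / (0.6075245 − (-0.3150393)) = 1.3500000 − (0.0668277)/(0.9225638) = 1.2775631
f(1.2775631) = -0.0162498
t_3 = 1.2775631 − (-0.0162498)·(1.2775631 − 1.3500000) / (-0.0162498 − 0.6075245) = 1.2775631 − (0.0011771)/(-0.6237743) = 1.2794501
f(1.2794501) = -0.0008087
t_4 = 1.2794501 − (-0.0008087)·(1.2794501 − 1.2775631) / (-0.0008087 − (-0.0162498)) = 1.2794501 − (-0.0000015)/(0.0154412) = 1.2795489

1.27955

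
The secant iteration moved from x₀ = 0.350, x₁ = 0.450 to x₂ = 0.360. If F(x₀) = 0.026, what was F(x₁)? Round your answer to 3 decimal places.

The secant line through (0.350, 0.026) and (0.450, F(x₁)) crosses zero at x₂ = 0.360.
So (0.350, 0.026), (0.450, F(x₁)), (0.360, 0) are collinear:
F(x₁) = 0.026 · (0.450 − 0.360) / (0.350 − 0.360) = 0.026 · (0.09000)/(-0.01000) = -0.23400

-0.234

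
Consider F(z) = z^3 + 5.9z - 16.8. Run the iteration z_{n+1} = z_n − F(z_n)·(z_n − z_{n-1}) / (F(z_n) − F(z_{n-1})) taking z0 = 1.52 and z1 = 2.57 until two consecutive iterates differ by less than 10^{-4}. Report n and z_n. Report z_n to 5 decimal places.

n = 6, z_n = 1.82211

F(1.52) = -4.3201920, F(2.57) = 15.3375930
z2 = 2.5700000 − 15.3375930·(1.0500000)/(19.6577850) = 1.7507585;  |Δ| = 0.8192415
F(1.7507585) = -1.1041776
z3 = 1.7507585 − (-1.1041776)·(-0.8192415)/(-16.4417706) = 1.8057762;  |Δ| = 0.0550177
F(1.8057762) = -0.2575952
z4 = 1.8057762 − (-0.2575952)·(0.0550177)/(0.8465824) = 1.8225168;  |Δ| = 0.0167406
F(1.8225168) = 0.0064617
z5 = 1.8225168 − 0.0064617·(0.0167406)/(0.2640569) = 1.8221071;  |Δ| = 0.0004097
F(1.8221071) = -0.0000365
z6 = 1.8221071 − (-0.0000365)·(-0.0004097)/(-0.0064982) = 1.8221094;  |Δ| = 0.0000023
|z6 − z5| = 0.0000023 < 10^{-4}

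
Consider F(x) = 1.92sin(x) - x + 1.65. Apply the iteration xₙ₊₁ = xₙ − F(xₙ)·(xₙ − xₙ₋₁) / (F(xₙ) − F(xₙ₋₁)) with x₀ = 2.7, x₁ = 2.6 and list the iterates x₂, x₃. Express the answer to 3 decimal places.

F(2.7) = -0.22943, F(2.6) = 0.03976
x₂ = 2.60000 − 0.03976·(2.60000 − 2.70000) / (0.03976 − (-0.22943)) = 2.60000 − (-0.00398)/(0.26919) = 2.61477
F(2.61477) = 0.00058
x₃ = 2.61477 − 0.00058·(2.61477 − 2.60000) / (0.00058 − 0.03976) = 2.61477 − (0.00001)/(-0.03918) = 2.61499

2.615, 2.615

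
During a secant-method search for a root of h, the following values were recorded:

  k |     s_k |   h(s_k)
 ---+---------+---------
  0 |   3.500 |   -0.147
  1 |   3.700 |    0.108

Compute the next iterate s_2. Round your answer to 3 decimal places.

3.615

s_2 = 3.700 − 0.108·(3.700 − 3.500) / (0.108 − (-0.147))
   = 3.700 − (0.02160)/(0.25500) = 3.61529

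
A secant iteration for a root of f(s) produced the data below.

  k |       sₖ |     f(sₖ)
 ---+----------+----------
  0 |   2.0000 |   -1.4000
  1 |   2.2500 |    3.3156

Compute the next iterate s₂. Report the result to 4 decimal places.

2.0742

s₂ = 2.2500 − 3.3156·(2.2500 − 2.0000) / (3.3156 − (-1.4000))
   = 2.2500 − (0.828900)/(4.715600) = 2.074222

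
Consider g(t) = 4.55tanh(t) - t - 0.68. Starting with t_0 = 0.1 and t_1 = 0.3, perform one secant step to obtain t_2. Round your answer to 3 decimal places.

g(0.1) = -0.32651, g(0.3) = 0.34547
t_2 = 0.30000 − 0.34547·(0.30000 − 0.10000) / (0.34547 − (-0.32651)) = 0.30000 − (0.06909)/(0.67198) = 0.19718

0.197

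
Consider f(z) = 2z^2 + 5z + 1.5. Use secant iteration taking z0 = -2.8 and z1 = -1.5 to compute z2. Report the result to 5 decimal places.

-1.91667

f(-2.8) = 3.1800000, f(-1.5) = -1.5000000
z2 = -1.5000000 − (-1.5000000)·(-1.5000000 − (-2.8000000)) / (-1.5000000 − 3.1800000) = -1.5000000 − (-1.9500000)/(-4.6800000) = -1.9166667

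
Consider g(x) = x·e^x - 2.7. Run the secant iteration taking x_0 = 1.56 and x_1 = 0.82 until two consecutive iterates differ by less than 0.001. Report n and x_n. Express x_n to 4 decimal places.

n = 5, x_n = 0.9966

g(1.56) = 4.723761, g(0.82) = -0.838190
x_2 = 0.820000 − (-0.838190)·(-0.740000)/(-5.561951) = 0.931519;  |Δ| = 0.111519
g(0.931519) = -0.335470
x_3 = 0.931519 − (-0.335470)·(0.111519)/(0.502720) = 1.005936;  |Δ| = 0.074417
g(1.005936) = 0.050697
x_4 = 1.005936 − 0.050697·(0.074417)/(0.386166) = 0.996166;  |Δ| = 0.009770
g(0.996166) = -0.002501
x_5 = 0.996166 − (-0.002501)·(-0.009770)/(-0.053197) = 0.996626;  |Δ| = 0.000459
|x_5 − x_4| = 0.000459 < 0.001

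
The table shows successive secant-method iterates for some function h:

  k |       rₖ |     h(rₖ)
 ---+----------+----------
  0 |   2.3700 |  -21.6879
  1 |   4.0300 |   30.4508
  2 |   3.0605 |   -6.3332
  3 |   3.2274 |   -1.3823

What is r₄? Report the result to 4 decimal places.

3.2740

r₄ = 3.2274 − (-1.3823)·(3.2274 − 3.0605) / (-1.3823 − (-6.3332))
   = 3.2274 − (-0.230706)/(4.950900) = 3.273999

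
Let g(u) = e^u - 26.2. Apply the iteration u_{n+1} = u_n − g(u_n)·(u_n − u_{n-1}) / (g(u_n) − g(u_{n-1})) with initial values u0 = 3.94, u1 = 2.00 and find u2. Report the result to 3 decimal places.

g(3.94) = 25.21860, g(2.00) = -18.81094
u2 = 2.00000 − (-18.81094)·(2.00000 − 3.94000) / (-18.81094 − 25.21860) = 2.00000 − (36.49323)/(-44.02955) = 2.82884

2.829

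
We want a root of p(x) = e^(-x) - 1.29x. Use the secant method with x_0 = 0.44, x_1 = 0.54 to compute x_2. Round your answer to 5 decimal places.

p(0.44) = 0.0764364, p(0.54) = -0.1138517
x_2 = 0.5400000 − (-0.1138517)·(0.5400000 − 0.4400000) / (-0.1138517 − 0.0764364) = 0.5400000 − (-0.0113852)/(-0.1902882) = 0.4801688

0.48017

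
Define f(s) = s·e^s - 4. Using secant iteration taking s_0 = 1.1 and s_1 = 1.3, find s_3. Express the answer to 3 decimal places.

f(1.1) = -0.69542, f(1.3) = 0.77009
s_2 = 1.30000 − 0.77009·(1.30000 − 1.10000) / (0.77009 − (-0.69542)) = 1.30000 − (0.15402)/(1.46550) = 1.19490
f(1.19490) = -0.05294
s_3 = 1.19490 − (-0.05294)·(1.19490 − 1.30000) / (-0.05294 − 0.77009) = 1.19490 − (0.00556)/(-0.82302) = 1.20166

1.202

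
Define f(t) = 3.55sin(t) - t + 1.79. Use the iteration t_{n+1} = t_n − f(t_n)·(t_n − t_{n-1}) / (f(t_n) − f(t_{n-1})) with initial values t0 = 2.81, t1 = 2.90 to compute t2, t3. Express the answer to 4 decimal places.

2.8408, 2.8410

f(2.81) = 0.135700, f(2.90) = -0.260665
t2 = 2.900000 − (-0.260665)·(2.900000 − 2.810000) / (-0.260665 − 0.135700) = 2.900000 − (-0.023460)/(-0.396365) = 2.840813
f(2.840813) = 0.000930
t3 = 2.840813 − 0.000930·(2.840813 − 2.900000) / (0.000930 − (-0.260665)) = 2.840813 − (-0.000055)/(0.261594) = 2.841023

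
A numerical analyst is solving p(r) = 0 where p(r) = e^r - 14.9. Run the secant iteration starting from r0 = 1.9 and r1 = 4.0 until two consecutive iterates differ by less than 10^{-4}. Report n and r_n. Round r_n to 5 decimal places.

p(1.9) = -8.2141056, p(4.0) = 39.6981500
r2 = 4.0000000 − 39.6981500·(2.1000000)/(47.9122556) = 2.2600252;  |Δ| = 1.7399748
p(2.2600252) = -5.3166689
r3 = 2.2600252 − (-5.3166689)·(-1.7399748)/(-45.0148189) = 2.4655325;  |Δ| = 0.2055072
p(2.4655325) = -3.1302527
r4 = 2.4655325 − (-3.1302527)·(0.2055072)/(2.1864162) = 2.7597534;  |Δ| = 0.2942210
p(2.7597534) = 0.8959474
r5 = 2.7597534 − 0.8959474·(0.2942210)/(4.0262001) = 2.6942806;  |Δ| = 0.0654728
p(2.6942806) = -0.1051280
r6 = 2.6942806 − (-0.1051280)·(-0.0654728)/(-1.0010754) = 2.7011563;  |Δ| = 0.0068756
p(2.7011563) = -0.0030534
r7 = 2.7011563 − (-0.0030534)·(0.0068756)/(0.1020745) = 2.7013619;  |Δ| = 0.0002057
p(2.7013619) = 0.0000108
r8 = 2.7013619 − 0.0000108·(0.0002057)/(0.0030643) = 2.7013612;  |Δ| = 0.0000007
|r8 − r7| = 0.0000007 < 10^{-4}

n = 8, r_n = 2.70136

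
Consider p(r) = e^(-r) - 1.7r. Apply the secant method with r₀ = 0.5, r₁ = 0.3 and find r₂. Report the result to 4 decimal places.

0.3973

p(0.5) = -0.243469, p(0.3) = 0.230818
r₂ = 0.300000 − 0.230818·(0.300000 − 0.500000) / (0.230818 − (-0.243469)) = 0.300000 − (-0.046164)/(0.474288) = 0.397333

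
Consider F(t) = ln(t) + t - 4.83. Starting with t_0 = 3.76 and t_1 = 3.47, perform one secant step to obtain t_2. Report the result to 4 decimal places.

F(3.76) = 0.254419, F(3.47) = -0.115845
t_2 = 3.470000 − (-0.115845)·(3.470000 − 3.760000) / (-0.115845 − 0.254419) = 3.470000 − (0.033595)/(-0.370264) = 3.560733

3.5607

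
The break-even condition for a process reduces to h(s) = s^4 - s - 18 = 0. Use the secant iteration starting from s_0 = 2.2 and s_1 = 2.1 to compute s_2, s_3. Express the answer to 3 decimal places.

h(2.2) = 3.22560, h(2.1) = -0.65190
s_2 = 2.10000 − (-0.65190)·(2.10000 − 2.20000) / (-0.65190 − 3.22560) = 2.10000 − (0.06519)/(-3.87750) = 2.11681
h(2.11681) = -0.03840
s_3 = 2.11681 − (-0.03840)·(2.11681 − 2.10000) / (-0.03840 − (-0.65190)) = 2.11681 − (-0.00065)/(0.61350) = 2.11786

2.117, 2.118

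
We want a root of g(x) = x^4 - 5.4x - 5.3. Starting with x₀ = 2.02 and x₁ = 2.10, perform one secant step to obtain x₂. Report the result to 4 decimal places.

2.0051

g(2.02) = 0.441664, g(2.10) = 2.808100
x₂ = 2.100000 − 2.808100·(2.100000 − 2.020000) / (2.808100 − 0.441664) = 2.100000 − (0.224648)/(2.366436) = 2.005069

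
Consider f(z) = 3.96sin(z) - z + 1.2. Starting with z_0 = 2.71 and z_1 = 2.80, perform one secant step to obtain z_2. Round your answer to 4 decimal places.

2.7414

f(2.71) = 0.146539, f(2.80) = -0.273447
z_2 = 2.800000 − (-0.273447)·(2.800000 − 2.710000) / (-0.273447 − 0.146539) = 2.800000 − (-0.024610)/(-0.419986) = 2.741402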